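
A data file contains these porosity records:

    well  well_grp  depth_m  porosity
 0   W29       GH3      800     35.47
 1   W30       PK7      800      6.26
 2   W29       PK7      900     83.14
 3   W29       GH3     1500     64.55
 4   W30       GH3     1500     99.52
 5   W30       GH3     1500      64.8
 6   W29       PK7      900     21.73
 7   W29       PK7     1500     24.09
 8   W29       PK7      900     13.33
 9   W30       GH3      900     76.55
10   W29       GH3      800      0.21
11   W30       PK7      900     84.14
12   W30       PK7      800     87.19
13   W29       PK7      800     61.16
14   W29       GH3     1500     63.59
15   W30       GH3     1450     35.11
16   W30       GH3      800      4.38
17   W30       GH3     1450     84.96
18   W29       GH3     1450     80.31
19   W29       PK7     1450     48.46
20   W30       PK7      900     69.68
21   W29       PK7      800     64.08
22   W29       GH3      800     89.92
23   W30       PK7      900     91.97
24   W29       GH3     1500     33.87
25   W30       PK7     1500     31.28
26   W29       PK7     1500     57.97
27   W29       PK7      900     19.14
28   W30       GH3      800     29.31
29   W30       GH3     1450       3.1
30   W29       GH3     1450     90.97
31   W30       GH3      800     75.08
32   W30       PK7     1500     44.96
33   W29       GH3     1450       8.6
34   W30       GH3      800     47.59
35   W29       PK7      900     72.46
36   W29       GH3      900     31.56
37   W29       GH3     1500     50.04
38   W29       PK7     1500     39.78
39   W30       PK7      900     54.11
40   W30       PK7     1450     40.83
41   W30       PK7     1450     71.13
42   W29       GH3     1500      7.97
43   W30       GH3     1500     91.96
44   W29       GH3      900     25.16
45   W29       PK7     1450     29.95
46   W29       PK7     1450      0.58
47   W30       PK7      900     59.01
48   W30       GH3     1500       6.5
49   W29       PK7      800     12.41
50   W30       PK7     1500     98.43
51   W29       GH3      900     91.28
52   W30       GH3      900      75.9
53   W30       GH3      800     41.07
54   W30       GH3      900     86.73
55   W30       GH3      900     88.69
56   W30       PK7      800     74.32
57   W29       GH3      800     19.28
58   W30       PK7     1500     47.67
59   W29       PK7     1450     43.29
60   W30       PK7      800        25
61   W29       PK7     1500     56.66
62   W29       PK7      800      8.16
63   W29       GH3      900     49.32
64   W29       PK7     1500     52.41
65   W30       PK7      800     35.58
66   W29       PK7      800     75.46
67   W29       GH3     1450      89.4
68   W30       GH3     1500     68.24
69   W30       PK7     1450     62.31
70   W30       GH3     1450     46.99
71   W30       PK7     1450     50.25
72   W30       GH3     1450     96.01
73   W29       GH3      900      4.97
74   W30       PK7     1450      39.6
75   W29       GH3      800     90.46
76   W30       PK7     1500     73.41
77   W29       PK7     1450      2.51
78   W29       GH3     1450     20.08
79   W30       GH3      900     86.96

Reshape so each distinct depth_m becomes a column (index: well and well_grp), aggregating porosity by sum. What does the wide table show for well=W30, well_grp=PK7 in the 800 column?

Rows with well=W30, well_grp=PK7 and depth_m=800: porosity values are 6.26, 87.19, 74.32, 25, 35.58.
6.26 + 87.19 + 74.32 + 25 + 35.58 = 228.35.

228.35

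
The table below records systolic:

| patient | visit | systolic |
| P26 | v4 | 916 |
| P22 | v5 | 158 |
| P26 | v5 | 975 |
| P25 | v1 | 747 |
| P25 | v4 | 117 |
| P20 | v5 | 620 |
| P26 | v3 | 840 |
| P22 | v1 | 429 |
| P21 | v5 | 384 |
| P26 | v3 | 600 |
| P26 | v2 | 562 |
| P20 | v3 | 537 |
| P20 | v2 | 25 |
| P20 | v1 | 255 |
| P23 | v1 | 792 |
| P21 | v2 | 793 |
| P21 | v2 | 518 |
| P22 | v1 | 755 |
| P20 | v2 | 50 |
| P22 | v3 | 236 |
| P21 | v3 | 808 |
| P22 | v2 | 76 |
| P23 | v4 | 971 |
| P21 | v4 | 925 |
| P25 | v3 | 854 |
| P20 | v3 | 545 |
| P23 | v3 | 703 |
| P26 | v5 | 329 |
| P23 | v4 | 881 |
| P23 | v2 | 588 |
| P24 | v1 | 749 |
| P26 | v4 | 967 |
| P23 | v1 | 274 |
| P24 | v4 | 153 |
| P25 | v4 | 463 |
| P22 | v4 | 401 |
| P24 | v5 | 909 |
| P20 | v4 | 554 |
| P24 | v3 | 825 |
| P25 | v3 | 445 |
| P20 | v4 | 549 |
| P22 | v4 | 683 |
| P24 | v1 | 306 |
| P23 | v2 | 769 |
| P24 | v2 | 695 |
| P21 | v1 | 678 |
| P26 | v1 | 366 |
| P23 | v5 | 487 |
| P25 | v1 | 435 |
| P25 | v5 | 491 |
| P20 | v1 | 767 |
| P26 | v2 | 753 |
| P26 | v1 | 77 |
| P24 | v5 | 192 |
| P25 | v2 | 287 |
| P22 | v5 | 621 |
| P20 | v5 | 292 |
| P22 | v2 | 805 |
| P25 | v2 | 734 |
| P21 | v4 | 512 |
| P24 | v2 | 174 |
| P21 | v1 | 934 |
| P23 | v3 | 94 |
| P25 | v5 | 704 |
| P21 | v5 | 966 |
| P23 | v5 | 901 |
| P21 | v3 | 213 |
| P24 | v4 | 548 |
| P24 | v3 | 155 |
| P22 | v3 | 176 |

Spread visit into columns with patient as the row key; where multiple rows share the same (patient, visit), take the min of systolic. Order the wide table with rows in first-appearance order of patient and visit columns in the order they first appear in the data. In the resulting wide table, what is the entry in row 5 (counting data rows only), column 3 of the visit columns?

678

With rows in first-appearance order of patient, row 5 is patient=P21. visit columns in first-appearance order: v4, v5, v1, v3, v2; column 3 is v1.
Long rows with patient=P21, visit=v1: min(678, 934) = 678.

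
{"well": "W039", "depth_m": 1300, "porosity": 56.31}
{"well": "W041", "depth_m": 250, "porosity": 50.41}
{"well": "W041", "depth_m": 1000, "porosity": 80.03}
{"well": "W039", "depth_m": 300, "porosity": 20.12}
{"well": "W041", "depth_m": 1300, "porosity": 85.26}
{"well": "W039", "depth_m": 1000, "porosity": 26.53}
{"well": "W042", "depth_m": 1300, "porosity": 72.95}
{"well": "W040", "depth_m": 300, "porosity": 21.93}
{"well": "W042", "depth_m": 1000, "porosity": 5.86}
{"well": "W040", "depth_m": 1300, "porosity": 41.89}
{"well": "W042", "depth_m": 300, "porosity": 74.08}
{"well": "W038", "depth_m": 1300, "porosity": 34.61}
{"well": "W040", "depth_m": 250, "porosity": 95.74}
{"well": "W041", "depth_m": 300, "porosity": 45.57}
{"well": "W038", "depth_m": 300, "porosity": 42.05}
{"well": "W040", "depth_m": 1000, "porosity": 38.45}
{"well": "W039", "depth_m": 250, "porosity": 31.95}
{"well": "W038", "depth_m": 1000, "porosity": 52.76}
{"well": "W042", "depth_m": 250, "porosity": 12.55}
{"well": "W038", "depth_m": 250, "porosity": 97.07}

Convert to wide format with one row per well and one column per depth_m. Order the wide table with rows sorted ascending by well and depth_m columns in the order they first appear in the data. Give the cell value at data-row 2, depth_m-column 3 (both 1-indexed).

26.53

With rows sorted ascending by well, row 2 is well=W039. depth_m columns in first-appearance order: 1300, 250, 1000, 300; column 3 is 1000.
Long rows with well=W039, depth_m=1000: porosity = 26.53.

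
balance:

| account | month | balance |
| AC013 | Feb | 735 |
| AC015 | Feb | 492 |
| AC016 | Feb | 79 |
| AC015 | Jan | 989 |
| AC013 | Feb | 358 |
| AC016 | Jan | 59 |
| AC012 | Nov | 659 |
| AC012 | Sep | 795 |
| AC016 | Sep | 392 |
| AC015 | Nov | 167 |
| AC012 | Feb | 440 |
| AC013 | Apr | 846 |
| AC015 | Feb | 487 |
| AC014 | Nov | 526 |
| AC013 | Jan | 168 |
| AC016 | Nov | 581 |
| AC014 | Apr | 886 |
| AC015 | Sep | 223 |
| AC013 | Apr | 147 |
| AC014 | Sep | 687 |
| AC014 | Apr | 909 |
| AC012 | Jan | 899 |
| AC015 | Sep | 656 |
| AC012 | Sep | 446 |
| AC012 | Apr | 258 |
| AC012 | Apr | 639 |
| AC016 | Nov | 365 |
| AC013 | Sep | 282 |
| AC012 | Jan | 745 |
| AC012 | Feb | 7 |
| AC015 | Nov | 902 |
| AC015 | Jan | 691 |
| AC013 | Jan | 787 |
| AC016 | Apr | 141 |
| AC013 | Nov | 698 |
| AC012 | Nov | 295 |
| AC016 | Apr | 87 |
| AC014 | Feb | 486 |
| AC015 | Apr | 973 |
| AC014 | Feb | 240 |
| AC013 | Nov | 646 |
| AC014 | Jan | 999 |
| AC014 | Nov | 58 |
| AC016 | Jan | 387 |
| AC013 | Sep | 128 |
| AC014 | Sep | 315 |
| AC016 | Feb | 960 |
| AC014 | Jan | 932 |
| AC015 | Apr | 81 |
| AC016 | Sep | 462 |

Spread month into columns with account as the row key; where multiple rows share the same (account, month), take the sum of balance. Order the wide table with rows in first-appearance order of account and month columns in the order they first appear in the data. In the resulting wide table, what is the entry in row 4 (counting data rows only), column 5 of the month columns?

897

With rows in first-appearance order of account, row 4 is account=AC012. month columns in first-appearance order: Feb, Jan, Nov, Sep, Apr; column 5 is Apr.
Long rows with account=AC012, month=Apr: 258 + 639 = 897.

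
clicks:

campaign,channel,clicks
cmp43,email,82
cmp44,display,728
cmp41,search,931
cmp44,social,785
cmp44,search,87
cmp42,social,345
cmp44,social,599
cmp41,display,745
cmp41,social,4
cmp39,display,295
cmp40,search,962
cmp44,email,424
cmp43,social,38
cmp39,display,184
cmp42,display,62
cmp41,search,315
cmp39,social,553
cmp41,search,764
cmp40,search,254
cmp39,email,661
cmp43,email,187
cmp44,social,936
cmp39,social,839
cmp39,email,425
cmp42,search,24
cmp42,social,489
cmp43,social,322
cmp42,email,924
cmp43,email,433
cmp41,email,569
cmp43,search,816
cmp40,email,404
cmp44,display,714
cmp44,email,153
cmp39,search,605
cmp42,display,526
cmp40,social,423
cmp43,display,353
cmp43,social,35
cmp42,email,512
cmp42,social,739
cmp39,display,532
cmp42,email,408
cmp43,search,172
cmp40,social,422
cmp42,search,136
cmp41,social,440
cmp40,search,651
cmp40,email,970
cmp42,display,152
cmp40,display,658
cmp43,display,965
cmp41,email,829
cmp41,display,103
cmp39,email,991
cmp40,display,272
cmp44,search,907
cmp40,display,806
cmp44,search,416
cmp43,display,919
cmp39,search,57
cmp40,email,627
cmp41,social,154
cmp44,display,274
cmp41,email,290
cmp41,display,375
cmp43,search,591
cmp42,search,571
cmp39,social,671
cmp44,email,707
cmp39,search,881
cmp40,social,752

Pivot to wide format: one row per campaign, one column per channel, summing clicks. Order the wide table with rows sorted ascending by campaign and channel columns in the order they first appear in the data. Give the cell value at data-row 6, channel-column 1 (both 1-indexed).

1284

With rows sorted ascending by campaign, row 6 is campaign=cmp44. channel columns in first-appearance order: email, display, search, social; column 1 is email.
Long rows with campaign=cmp44, channel=email: 424 + 153 + 707 = 1284.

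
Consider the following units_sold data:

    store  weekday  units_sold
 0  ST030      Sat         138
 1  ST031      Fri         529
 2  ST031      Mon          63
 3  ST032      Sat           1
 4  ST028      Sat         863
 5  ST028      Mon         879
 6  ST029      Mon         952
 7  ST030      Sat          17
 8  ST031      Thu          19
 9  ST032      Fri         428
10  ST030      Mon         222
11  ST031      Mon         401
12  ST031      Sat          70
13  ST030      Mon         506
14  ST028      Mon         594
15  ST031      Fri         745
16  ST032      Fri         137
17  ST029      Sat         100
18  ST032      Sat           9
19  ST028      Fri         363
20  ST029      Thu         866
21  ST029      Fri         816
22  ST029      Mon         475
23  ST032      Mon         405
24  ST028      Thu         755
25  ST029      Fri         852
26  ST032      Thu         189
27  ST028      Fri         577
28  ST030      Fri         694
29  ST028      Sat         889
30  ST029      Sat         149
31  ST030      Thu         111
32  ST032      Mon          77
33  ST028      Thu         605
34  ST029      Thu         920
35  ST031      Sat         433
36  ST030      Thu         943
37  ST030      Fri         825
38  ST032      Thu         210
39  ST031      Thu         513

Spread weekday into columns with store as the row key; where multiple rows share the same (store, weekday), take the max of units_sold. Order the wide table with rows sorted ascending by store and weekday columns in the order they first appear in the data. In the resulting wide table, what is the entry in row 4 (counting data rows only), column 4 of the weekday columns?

513

With rows sorted ascending by store, row 4 is store=ST031. weekday columns in first-appearance order: Sat, Fri, Mon, Thu; column 4 is Thu.
Long rows with store=ST031, weekday=Thu: max(19, 513) = 513.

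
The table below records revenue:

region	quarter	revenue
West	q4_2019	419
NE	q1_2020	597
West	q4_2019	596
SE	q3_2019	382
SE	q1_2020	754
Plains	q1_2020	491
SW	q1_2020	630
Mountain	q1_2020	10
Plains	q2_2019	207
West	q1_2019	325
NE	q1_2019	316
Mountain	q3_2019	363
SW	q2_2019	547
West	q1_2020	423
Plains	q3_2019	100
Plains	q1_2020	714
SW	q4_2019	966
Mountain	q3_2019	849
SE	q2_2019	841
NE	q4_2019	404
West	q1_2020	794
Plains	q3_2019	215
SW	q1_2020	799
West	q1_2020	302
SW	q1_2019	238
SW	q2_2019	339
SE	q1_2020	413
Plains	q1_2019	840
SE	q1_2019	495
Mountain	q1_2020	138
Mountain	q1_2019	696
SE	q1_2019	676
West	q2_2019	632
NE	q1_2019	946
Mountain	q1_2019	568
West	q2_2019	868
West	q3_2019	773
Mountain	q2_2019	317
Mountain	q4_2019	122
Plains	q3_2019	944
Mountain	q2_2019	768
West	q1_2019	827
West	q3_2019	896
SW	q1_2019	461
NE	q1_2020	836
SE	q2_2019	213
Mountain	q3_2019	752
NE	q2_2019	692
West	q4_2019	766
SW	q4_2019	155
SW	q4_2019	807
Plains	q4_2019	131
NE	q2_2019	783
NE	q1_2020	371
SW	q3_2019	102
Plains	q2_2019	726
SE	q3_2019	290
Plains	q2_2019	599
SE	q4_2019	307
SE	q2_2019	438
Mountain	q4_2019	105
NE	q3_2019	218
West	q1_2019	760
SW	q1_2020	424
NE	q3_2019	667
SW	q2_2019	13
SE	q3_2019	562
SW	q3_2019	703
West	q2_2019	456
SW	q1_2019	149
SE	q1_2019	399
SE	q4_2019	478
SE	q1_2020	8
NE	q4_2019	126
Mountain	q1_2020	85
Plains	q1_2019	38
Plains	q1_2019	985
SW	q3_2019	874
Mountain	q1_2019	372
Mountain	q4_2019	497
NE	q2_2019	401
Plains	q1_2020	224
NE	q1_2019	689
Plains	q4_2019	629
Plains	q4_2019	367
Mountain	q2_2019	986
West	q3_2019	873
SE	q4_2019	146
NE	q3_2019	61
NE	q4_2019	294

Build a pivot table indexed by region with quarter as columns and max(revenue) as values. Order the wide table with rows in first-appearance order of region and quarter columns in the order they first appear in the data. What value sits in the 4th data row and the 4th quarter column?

With rows in first-appearance order of region, row 4 is region=Plains. quarter columns in first-appearance order: q4_2019, q1_2020, q3_2019, q2_2019, q1_2019; column 4 is q2_2019.
Long rows with region=Plains, quarter=q2_2019: max(207, 726, 599) = 726.

726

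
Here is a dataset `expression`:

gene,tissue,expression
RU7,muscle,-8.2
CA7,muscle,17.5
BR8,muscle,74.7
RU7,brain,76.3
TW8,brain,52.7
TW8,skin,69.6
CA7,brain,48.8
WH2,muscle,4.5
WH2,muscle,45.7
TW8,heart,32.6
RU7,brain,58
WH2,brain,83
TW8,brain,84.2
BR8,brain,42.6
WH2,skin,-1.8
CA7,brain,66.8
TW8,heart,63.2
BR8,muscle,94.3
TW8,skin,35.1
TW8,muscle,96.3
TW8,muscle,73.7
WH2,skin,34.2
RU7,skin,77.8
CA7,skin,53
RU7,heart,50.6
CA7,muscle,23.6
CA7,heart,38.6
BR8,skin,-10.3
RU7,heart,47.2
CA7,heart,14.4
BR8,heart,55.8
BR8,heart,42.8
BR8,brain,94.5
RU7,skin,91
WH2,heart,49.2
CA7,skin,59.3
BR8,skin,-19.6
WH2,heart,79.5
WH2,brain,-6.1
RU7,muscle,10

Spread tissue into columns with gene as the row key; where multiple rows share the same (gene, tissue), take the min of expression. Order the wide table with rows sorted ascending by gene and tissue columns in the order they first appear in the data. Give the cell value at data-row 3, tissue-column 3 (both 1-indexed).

77.8

With rows sorted ascending by gene, row 3 is gene=RU7. tissue columns in first-appearance order: muscle, brain, skin, heart; column 3 is skin.
Long rows with gene=RU7, tissue=skin: min(77.8, 91) = 77.8.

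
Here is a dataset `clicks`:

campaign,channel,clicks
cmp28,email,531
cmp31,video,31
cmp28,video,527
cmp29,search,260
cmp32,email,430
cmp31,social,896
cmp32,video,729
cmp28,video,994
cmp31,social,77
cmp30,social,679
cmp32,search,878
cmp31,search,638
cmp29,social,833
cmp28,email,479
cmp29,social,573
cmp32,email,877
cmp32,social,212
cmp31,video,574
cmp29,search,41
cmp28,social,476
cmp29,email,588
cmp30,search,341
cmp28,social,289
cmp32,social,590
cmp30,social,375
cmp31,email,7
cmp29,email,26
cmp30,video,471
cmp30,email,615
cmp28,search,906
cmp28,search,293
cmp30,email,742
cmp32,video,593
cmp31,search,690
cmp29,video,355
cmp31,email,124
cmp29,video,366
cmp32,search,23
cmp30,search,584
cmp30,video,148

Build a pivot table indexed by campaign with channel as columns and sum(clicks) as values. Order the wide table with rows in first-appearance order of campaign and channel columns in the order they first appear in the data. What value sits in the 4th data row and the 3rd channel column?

901

With rows in first-appearance order of campaign, row 4 is campaign=cmp32. channel columns in first-appearance order: email, video, search, social; column 3 is search.
Long rows with campaign=cmp32, channel=search: 878 + 23 = 901.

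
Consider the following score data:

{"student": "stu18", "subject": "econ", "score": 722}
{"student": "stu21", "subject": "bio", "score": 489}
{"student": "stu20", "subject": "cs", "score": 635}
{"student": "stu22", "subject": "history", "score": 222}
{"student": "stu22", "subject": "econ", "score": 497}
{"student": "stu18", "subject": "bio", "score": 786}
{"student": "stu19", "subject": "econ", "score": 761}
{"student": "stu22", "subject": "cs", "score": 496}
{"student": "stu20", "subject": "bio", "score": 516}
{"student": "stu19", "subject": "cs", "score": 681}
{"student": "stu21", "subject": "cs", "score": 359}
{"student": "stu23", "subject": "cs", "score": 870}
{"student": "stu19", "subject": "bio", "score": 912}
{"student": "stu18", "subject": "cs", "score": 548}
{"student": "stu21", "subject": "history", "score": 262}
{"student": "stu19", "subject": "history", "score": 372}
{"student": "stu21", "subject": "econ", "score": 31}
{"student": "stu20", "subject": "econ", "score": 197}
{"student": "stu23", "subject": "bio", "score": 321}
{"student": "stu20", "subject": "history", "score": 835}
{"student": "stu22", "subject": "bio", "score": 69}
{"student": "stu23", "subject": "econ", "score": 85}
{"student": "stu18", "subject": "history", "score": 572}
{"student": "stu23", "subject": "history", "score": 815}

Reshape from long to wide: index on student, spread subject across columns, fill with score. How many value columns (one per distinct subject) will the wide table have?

4

4 distinct subject values: cs, econ, history, bio.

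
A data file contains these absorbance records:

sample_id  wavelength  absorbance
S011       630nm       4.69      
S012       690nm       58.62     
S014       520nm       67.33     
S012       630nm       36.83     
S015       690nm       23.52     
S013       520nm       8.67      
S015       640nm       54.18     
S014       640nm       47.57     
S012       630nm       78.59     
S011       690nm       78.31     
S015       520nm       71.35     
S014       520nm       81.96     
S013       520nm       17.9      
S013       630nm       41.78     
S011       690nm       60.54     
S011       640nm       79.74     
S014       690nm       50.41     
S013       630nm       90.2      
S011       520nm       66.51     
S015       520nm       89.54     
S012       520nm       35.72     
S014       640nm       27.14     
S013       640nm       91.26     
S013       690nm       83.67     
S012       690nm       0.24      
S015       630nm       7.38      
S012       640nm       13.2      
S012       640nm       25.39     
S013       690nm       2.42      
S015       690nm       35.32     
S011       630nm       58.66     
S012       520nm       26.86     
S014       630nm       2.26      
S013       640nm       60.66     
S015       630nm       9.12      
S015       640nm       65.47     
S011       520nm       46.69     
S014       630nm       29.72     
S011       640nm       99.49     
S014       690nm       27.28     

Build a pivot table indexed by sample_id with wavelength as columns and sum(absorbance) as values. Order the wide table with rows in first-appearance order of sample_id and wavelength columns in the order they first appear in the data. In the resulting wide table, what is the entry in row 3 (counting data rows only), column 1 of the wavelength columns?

31.98

With rows in first-appearance order of sample_id, row 3 is sample_id=S014. wavelength columns in first-appearance order: 630nm, 690nm, 520nm, 640nm; column 1 is 630nm.
Long rows with sample_id=S014, wavelength=630nm: 2.26 + 29.72 = 31.98.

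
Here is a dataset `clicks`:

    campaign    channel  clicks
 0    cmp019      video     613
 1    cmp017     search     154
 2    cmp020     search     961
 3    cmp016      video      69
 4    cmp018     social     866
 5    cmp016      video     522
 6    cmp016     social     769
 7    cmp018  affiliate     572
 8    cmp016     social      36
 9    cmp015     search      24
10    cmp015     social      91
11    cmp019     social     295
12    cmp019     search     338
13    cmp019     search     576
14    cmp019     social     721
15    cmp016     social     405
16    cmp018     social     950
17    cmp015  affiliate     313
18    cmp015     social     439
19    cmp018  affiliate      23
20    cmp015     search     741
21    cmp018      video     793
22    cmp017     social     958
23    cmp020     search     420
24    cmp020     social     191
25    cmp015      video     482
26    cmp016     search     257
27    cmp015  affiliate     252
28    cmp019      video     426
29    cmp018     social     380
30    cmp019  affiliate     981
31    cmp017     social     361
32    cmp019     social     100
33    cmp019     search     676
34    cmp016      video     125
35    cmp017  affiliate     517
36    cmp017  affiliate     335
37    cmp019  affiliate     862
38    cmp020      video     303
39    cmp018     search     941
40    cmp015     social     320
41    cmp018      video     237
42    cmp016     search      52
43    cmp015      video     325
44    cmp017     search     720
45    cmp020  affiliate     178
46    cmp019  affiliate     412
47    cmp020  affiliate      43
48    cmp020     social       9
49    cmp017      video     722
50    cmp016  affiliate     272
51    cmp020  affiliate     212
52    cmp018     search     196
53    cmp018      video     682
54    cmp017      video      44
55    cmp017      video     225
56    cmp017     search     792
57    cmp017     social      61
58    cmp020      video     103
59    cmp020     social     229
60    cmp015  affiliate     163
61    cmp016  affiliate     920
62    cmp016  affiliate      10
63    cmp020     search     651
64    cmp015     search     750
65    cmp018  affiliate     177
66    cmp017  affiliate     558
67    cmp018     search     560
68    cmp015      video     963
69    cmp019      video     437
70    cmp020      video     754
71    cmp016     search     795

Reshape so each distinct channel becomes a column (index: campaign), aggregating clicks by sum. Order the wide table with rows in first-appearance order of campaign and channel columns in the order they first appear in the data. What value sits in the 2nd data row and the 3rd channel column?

With rows in first-appearance order of campaign, row 2 is campaign=cmp017. channel columns in first-appearance order: video, search, social, affiliate; column 3 is social.
Long rows with campaign=cmp017, channel=social: 958 + 361 + 61 = 1380.

1380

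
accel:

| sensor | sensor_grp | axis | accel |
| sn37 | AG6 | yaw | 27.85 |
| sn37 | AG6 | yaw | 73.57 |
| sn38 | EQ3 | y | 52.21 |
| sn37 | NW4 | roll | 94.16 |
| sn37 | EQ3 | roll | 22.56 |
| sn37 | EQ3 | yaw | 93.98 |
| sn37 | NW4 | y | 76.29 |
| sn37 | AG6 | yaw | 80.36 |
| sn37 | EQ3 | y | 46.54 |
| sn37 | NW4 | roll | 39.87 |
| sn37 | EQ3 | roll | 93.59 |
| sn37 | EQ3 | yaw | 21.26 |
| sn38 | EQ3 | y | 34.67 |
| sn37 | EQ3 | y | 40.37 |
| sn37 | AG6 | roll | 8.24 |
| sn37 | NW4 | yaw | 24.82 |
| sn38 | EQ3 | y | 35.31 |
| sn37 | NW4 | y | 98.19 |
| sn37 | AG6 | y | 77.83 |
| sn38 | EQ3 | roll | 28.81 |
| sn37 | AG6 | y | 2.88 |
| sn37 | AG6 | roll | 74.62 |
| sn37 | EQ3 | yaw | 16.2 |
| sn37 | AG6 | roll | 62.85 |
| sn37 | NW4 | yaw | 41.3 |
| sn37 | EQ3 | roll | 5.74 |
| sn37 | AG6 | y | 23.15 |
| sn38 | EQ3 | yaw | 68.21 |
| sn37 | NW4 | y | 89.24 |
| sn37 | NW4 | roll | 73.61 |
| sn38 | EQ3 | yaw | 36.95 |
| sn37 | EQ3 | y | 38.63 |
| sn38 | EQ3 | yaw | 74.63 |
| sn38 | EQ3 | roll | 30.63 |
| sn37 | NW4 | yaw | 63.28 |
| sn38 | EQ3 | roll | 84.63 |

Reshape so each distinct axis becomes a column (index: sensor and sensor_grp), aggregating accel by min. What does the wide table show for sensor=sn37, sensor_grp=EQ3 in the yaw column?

16.2

Rows with sensor=sn37, sensor_grp=EQ3 and axis=yaw: accel values are 93.98, 21.26, 16.2.
min(93.98, 21.26, 16.2) = 16.2.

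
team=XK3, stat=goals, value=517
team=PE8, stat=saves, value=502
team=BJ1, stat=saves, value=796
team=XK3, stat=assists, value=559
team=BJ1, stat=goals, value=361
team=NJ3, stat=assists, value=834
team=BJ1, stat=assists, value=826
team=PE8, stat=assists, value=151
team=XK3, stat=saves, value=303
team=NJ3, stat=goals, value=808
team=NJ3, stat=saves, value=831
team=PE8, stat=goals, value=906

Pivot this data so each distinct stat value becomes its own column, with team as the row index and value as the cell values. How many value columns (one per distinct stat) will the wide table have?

3 distinct stat values: assists, saves, goals.

3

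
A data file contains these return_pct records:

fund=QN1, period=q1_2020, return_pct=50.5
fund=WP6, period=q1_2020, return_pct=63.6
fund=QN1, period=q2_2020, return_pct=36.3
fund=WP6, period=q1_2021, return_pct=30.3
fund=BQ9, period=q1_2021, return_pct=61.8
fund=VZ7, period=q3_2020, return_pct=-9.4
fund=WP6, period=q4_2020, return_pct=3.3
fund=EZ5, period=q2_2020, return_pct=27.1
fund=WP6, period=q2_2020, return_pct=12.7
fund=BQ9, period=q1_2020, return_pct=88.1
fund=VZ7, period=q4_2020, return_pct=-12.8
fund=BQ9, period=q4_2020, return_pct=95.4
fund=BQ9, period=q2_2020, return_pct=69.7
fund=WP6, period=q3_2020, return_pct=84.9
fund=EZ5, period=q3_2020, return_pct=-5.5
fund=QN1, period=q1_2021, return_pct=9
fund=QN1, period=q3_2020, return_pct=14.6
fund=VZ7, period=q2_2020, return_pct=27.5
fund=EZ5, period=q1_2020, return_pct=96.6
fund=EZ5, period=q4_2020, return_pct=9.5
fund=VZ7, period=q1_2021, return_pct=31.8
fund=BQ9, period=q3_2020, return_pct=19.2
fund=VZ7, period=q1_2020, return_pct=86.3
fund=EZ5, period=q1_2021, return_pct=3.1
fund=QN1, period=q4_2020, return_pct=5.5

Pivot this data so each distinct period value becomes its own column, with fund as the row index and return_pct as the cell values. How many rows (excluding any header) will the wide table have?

5

5 distinct fund values → 5 rows.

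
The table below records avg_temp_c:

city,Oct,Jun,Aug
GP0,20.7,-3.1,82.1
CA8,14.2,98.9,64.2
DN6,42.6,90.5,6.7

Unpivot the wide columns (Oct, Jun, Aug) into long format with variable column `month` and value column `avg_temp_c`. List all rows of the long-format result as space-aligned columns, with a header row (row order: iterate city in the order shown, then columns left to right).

Each (city, column) pair becomes one row: 3 × 3 = 9 rows.
For example, (GP0, Oct) → avg_temp_c=20.7.

city  month  avg_temp_c
GP0   Oct    20.7      
GP0   Jun    -3.1      
GP0   Aug    82.1      
CA8   Oct    14.2      
CA8   Jun    98.9      
CA8   Aug    64.2      
DN6   Oct    42.6      
DN6   Jun    90.5      
DN6   Aug    6.7       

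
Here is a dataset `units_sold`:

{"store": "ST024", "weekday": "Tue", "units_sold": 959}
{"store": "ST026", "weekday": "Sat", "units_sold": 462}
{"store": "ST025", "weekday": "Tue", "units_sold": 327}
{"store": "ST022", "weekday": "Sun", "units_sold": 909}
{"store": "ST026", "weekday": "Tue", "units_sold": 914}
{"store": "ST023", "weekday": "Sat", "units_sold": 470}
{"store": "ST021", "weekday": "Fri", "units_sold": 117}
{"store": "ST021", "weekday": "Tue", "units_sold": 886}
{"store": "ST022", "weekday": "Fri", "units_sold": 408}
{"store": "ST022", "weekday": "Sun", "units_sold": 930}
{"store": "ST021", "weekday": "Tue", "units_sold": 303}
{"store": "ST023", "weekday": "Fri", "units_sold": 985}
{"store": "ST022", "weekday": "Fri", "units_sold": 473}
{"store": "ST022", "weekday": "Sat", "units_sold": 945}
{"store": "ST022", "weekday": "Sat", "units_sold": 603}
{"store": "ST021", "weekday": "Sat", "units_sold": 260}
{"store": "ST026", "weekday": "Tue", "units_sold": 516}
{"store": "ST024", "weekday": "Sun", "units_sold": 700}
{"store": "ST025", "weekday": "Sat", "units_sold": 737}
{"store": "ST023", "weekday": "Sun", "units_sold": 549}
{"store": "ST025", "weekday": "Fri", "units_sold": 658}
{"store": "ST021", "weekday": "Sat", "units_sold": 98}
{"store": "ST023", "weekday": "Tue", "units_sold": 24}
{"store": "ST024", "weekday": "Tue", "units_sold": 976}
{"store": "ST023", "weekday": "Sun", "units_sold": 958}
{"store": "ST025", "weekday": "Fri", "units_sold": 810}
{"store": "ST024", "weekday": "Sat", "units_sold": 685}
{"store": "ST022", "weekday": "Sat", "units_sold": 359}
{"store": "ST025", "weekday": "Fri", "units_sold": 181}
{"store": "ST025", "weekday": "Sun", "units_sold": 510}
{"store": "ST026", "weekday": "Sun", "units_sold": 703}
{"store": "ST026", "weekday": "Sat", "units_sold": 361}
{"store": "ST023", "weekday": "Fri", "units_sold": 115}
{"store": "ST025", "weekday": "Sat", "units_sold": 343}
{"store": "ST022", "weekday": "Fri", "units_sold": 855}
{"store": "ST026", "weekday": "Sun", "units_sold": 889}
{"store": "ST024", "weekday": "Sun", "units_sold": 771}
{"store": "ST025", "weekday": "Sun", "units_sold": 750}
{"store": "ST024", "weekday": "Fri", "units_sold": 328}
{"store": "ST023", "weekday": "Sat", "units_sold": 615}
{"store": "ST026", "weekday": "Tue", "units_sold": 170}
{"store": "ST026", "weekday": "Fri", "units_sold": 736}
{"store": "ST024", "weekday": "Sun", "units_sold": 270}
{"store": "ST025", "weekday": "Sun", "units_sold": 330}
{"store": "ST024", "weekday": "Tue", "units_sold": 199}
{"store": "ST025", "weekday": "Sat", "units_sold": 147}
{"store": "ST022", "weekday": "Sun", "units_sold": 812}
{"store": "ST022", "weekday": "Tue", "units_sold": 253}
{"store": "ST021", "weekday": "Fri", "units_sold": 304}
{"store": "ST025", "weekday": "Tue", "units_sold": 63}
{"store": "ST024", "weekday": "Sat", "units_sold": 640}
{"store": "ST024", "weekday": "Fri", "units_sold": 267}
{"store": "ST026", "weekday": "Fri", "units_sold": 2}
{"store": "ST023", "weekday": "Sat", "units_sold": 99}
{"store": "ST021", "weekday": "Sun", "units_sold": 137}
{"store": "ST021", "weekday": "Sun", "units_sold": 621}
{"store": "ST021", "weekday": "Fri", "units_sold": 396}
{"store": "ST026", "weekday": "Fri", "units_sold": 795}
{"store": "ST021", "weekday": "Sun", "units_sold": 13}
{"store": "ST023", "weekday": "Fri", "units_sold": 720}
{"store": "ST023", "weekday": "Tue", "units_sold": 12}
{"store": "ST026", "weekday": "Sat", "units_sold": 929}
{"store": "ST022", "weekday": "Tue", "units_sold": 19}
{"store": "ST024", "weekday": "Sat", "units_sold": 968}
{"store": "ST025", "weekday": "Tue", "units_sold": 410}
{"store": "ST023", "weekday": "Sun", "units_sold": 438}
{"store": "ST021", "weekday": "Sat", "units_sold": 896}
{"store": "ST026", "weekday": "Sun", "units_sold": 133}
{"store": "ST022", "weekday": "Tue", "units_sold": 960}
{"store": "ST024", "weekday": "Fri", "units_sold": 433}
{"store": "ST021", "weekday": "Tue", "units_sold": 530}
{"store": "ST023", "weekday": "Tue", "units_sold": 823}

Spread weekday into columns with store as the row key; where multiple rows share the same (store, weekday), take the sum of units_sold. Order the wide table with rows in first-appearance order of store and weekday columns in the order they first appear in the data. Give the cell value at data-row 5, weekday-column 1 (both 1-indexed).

859

With rows in first-appearance order of store, row 5 is store=ST023. weekday columns in first-appearance order: Tue, Sat, Sun, Fri; column 1 is Tue.
Long rows with store=ST023, weekday=Tue: 24 + 12 + 823 = 859.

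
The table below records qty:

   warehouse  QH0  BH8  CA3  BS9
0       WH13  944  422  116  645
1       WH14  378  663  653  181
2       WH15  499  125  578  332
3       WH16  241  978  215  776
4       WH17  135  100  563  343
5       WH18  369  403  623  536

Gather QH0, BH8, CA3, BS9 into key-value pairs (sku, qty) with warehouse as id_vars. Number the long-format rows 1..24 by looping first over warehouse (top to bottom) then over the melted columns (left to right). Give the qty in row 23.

24 rows total (6 × 4). Row 23: index ⌊(23-1)/4⌋ = 5 into warehouse → WH18; (23-1) mod 4 = 2 into the melted columns → CA3.
So row 23 is (WH18, CA3, 623); qty = 623.

623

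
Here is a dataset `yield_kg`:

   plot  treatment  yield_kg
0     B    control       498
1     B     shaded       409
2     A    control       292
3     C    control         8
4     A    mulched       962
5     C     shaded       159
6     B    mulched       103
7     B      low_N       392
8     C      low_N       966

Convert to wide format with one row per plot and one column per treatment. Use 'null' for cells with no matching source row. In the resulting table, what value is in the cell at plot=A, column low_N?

null

No long-format row has plot=A and treatment=low_N, so the cell is null.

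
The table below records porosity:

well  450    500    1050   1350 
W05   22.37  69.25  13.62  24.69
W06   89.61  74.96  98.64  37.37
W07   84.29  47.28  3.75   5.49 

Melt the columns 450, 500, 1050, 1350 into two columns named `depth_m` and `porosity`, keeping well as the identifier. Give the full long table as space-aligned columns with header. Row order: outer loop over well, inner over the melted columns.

well  depth_m  porosity
W05   450      22.37   
W05   500      69.25   
W05   1050     13.62   
W05   1350     24.69   
W06   450      89.61   
W06   500      74.96   
W06   1050     98.64   
W06   1350     37.37   
W07   450      84.29   
W07   500      47.28   
W07   1050     3.75    
W07   1350     5.49    

Each (well, column) pair becomes one row: 3 × 4 = 12 rows.
For example, (W05, 450) → porosity=22.37.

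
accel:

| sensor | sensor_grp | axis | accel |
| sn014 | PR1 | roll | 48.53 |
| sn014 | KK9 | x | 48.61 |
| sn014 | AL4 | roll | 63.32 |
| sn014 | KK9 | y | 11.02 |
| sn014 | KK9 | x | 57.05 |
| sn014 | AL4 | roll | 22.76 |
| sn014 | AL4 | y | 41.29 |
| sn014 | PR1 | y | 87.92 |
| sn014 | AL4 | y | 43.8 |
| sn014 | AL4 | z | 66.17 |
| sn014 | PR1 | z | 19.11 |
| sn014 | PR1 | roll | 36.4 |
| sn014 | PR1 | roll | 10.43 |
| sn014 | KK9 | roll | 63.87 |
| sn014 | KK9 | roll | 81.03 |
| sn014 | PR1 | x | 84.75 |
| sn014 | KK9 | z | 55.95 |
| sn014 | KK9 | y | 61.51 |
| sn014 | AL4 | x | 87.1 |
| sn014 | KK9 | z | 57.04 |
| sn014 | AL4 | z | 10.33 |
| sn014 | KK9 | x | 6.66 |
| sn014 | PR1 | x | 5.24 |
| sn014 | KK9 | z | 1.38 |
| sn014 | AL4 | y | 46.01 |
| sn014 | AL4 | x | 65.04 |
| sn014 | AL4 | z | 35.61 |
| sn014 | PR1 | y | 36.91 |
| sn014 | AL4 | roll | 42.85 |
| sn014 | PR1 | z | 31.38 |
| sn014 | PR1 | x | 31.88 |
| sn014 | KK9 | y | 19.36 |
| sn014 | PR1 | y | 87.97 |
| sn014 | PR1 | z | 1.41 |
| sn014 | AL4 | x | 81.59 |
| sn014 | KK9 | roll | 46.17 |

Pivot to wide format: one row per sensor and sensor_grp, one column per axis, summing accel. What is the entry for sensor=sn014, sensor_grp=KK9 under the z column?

Rows with sensor=sn014, sensor_grp=KK9 and axis=z: accel values are 55.95, 57.04, 1.38.
55.95 + 57.04 + 1.38 = 114.37.

114.37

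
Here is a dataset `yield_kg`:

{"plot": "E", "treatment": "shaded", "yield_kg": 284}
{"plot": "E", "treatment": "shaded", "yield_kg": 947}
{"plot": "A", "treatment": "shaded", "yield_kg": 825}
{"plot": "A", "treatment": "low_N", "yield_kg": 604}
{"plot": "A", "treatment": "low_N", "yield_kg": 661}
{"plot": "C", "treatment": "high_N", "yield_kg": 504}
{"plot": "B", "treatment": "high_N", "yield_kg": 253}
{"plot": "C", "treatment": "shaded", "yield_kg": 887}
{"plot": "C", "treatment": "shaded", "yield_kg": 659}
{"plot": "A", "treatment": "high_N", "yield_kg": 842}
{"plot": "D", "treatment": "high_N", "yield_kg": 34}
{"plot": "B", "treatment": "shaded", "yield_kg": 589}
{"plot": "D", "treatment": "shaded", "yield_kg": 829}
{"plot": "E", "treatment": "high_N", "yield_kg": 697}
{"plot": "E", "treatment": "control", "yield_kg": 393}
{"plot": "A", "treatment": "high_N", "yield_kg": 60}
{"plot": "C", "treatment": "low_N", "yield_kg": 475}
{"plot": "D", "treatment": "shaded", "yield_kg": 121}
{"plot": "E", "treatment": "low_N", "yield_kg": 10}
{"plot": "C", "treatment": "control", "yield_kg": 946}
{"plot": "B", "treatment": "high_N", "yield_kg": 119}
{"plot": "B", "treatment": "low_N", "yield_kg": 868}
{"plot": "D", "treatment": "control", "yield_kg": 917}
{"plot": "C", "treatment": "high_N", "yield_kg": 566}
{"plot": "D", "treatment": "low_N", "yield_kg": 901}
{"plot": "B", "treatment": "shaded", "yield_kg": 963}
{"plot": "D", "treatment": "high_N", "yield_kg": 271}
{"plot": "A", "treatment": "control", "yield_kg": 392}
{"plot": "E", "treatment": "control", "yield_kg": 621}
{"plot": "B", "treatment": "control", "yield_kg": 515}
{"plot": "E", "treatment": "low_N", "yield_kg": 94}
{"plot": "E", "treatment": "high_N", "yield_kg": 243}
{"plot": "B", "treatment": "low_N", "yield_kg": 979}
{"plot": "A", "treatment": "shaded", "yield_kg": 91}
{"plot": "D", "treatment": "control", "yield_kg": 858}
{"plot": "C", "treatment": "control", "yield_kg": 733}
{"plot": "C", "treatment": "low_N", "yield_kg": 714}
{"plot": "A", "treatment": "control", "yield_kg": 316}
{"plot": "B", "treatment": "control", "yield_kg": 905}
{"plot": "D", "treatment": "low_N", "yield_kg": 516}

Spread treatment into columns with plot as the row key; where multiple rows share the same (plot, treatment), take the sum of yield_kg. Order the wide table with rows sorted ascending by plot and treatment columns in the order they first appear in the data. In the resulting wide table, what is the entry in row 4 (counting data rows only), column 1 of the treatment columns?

With rows sorted ascending by plot, row 4 is plot=D. treatment columns in first-appearance order: shaded, low_N, high_N, control; column 1 is shaded.
Long rows with plot=D, treatment=shaded: 829 + 121 = 950.

950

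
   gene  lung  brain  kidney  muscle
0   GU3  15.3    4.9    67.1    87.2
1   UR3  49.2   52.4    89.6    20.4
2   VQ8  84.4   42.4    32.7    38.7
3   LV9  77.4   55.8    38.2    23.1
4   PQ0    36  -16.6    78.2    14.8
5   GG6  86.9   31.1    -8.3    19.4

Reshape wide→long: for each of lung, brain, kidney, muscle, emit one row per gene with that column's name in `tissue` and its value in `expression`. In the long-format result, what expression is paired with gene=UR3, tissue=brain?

52.4

Unpivoting turns each (gene, wide-column) pair into one long row.
The wide cell at row UR3, column brain holds 52.4, so the long row (UR3, brain) has expression=52.4.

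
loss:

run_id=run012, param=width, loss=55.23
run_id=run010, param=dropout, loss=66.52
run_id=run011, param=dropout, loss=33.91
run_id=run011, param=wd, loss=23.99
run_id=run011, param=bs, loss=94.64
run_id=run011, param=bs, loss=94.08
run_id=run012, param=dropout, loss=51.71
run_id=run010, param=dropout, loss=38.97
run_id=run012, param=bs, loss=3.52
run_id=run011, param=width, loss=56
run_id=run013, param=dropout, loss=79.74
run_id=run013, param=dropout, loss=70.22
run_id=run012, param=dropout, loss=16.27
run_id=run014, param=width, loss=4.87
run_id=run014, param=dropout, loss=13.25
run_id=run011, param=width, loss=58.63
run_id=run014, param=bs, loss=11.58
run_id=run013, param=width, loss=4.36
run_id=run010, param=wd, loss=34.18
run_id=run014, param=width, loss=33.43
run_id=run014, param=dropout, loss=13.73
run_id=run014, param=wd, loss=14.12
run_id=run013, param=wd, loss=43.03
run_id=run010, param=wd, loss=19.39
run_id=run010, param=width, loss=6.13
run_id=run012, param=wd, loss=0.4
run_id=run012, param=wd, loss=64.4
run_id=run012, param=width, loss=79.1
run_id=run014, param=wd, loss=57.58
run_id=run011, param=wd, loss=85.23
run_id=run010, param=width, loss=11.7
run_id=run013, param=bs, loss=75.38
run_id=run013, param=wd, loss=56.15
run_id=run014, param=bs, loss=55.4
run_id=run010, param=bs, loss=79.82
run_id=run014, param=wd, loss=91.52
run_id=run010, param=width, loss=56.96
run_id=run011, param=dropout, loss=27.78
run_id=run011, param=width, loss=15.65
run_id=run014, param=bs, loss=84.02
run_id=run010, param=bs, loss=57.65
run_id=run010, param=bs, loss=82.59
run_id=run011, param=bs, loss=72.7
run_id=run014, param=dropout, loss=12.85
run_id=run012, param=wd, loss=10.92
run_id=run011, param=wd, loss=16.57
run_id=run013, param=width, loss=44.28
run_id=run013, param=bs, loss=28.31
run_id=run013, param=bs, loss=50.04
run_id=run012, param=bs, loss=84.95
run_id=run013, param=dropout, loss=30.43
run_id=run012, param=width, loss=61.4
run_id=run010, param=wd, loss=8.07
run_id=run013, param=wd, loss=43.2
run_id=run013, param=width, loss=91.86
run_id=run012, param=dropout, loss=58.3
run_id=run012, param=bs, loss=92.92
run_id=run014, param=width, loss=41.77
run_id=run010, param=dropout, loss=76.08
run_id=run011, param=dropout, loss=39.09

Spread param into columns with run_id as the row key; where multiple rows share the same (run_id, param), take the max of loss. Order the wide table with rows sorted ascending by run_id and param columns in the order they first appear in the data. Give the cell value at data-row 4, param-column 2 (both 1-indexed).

79.74

With rows sorted ascending by run_id, row 4 is run_id=run013. param columns in first-appearance order: width, dropout, wd, bs; column 2 is dropout.
Long rows with run_id=run013, param=dropout: max(79.74, 70.22, 30.43) = 79.74.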